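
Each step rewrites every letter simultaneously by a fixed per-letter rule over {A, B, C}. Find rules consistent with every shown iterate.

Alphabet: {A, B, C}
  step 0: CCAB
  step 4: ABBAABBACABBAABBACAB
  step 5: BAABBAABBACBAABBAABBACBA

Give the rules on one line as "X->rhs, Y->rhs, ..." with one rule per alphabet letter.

A->B, B->A, C->BAC

  step 4 ⇒ step 5: ABBAABBACABBAABBACAB ⇒ B·A·A·B·B·A·A·B·BAC·B·A·A·B·B·A·A·B·BAC·B·A
    A ↦ B
    B ↦ A
    C ↦ BAC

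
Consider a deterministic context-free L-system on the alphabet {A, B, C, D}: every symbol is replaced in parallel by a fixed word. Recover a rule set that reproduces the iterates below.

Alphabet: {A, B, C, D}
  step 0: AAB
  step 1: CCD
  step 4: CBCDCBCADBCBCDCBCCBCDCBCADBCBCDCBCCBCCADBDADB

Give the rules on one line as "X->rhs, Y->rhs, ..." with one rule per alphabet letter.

  step 0 ⇒ step 1: AAB ⇒ C·C·D
    A ↦ C
    B ↦ D
    C ↦ CBC  (constrained at step 1)
    D ↦ ADB  (constrained at step 1)

A->C, B->D, C->CBC, D->ADB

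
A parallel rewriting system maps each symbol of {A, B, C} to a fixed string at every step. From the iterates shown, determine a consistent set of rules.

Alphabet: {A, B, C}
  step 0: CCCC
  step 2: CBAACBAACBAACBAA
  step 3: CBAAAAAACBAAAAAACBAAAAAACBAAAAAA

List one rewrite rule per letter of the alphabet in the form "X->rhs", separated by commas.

A->AA, B->AA, C->CB

  step 2 ⇒ step 3: CBAACBAACBAACBAA ⇒ CB·AA·AA·AA·CB·AA·AA·AA·CB·AA·AA·AA·CB·AA·AA·AA
    A ↦ AA
    B ↦ AA
    C ↦ CB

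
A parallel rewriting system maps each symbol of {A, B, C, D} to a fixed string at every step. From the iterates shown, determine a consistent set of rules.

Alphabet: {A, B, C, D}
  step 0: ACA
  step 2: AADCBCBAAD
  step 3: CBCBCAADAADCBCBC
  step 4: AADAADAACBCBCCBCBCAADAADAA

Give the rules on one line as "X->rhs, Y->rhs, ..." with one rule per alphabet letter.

  step 3 ⇒ step 4: CBCBCAADAADCBCBC ⇒ AA·D·AA·D·AA·CB·CB·C·CB·CB·C·AA·D·AA·D·AA
    A ↦ CB
    B ↦ D
    C ↦ AA
    D ↦ C

A->CB, B->D, C->AA, D->C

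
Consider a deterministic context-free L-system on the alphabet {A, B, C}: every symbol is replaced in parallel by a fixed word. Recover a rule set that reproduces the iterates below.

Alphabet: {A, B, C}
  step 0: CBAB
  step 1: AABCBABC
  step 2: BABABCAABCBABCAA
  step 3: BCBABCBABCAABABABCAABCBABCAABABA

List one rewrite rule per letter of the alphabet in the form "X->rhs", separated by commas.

  step 2 ⇒ step 3: BABABCAABCBABCAA ⇒ BC·BA·BC·BA·BC·AA·BA·BA·BC·AA·BC·BA·BC·AA·BA·BA
    A ↦ BA
    B ↦ BC
    C ↦ AA

A->BA, B->BC, C->AA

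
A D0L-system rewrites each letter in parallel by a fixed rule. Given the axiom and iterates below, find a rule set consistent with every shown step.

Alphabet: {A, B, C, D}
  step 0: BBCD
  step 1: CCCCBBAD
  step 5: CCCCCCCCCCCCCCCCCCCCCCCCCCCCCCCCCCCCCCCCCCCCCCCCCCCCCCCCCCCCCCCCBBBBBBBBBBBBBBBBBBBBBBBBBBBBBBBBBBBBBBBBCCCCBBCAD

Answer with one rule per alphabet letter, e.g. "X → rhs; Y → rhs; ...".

  step 0 ⇒ step 1: BBCD ⇒ CC·CC·BB·AD
    B ↦ CC
    C ↦ BB
    D ↦ AD
    A ↦ C  (constrained at step 1)

A->C, B->CC, C->BB, D->AD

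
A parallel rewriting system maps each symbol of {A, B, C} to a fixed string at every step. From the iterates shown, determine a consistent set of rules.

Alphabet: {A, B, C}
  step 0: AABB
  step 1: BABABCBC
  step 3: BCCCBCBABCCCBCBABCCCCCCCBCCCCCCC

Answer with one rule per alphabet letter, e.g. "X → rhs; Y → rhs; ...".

A->BA, B->BC, C->CC

  step 0 ⇒ step 1: AABB ⇒ BA·BA·BC·BC
    A ↦ BA
    B ↦ BC
    C ↦ CC  (constrained at step 1)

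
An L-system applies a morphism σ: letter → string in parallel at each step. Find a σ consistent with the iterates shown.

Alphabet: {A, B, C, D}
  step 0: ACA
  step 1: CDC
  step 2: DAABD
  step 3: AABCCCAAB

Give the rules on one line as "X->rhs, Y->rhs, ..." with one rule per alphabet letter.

A->C, B->C, C->D, D->AAB

  step 2 ⇒ step 3: DAABD ⇒ AAB·C·C·C·AAB
    A ↦ C
    B ↦ C
    D ↦ AAB
  step 0 ⇒ step 1: ACA ⇒ C·D·C
    C ↦ D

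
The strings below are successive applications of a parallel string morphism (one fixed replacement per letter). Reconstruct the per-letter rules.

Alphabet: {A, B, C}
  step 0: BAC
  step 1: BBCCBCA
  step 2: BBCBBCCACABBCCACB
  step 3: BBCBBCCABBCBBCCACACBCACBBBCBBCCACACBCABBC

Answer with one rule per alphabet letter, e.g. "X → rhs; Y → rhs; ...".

  step 2 ⇒ step 3: BBCBBCCACABBCCACB ⇒ BBC·BBC·CA·BBC·BBC·CA·CA·CB·CA·CB·BBC·BBC·CA·CA·CB·CA·BBC
    A ↦ CB
    B ↦ BBC
    C ↦ CA

A->CB, B->BBC, C->CA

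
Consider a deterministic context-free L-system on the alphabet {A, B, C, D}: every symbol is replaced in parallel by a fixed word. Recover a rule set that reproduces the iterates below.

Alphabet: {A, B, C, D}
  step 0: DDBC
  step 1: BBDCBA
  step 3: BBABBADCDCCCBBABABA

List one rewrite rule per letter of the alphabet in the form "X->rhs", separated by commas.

A->CC, B->DC, C->BA, D->B

  step 0 ⇒ step 1: DDBC ⇒ B·B·DC·BA
    B ↦ DC
    C ↦ BA
    D ↦ B
    A ↦ CC  (constrained at step 1)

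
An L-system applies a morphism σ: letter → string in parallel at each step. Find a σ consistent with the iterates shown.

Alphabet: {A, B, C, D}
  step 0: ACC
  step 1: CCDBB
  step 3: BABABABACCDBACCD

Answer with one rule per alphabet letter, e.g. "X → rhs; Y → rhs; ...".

A->CCD, B->BA, C->B, D->B

  step 0 ⇒ step 1: ACC ⇒ CCD·B·B
    A ↦ CCD
    C ↦ B
    B ↦ BA  (constrained at step 1)
    D ↦ B  (constrained at step 1)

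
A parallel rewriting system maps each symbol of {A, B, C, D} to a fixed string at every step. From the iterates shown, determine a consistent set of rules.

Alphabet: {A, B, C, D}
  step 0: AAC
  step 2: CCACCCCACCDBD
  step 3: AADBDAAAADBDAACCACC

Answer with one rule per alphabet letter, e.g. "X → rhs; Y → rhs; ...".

A->DBD, B->A, C->A, D->CC

  step 2 ⇒ step 3: CCACCCCACCDBD ⇒ A·A·DBD·A·A·A·A·DBD·A·A·CC·A·CC
    A ↦ DBD
    B ↦ A
    C ↦ A
    D ↦ CC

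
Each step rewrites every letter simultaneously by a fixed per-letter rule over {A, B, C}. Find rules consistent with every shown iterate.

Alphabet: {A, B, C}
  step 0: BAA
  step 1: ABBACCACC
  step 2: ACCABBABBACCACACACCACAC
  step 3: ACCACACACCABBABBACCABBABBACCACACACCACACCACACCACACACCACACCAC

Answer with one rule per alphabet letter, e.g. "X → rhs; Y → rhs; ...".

A->ACC, B->ABB, C->AC

  step 2 ⇒ step 3: ACCABBABBACCACACACCACAC ⇒ ACC·AC·AC·ACC·ABB·ABB·ACC·ABB·ABB·ACC·AC·AC·ACC·AC·ACC·AC·ACC·AC·AC·ACC·AC·ACC·AC
    A ↦ ACC
    B ↦ ABB
    C ↦ AC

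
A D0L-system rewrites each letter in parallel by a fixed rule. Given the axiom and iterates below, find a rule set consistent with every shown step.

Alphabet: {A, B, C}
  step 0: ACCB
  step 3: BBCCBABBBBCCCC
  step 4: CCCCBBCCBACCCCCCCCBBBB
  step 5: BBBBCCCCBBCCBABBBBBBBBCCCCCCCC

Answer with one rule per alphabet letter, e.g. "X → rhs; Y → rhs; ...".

  step 4 ⇒ step 5: CCCCBBCCBACCCCCCCCBBBB ⇒ B·B·B·B·CC·CC·B·B·CC·BA·B·B·B·B·B·B·B·B·CC·CC·CC·CC
    A ↦ BA
    B ↦ CC
    C ↦ B

A->BA, B->CC, C->B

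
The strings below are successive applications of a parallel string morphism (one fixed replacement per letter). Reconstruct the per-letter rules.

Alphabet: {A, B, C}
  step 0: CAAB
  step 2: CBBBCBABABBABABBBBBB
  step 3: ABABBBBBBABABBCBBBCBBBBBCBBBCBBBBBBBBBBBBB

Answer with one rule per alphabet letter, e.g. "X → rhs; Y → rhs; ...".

  step 2 ⇒ step 3: CBBBCBABABBABABBBBBB ⇒ ABA·BB·BB·BB·ABA·BB·CB·BB·CB·BB·BB·CB·BB·CB·BB·BB·BB·BB·BB·BB
    A ↦ CB
    B ↦ BB
    C ↦ ABA

A->CB, B->BB, C->ABA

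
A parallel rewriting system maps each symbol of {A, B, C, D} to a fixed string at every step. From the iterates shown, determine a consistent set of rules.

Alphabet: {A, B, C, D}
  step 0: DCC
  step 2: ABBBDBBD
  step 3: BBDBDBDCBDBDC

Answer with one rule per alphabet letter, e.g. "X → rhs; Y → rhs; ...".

  step 2 ⇒ step 3: ABBBDBBD ⇒ B·BD·BD·BD·C·BD·BD·C
    A ↦ B
    B ↦ BD
    D ↦ C
    C ↦ AB  (constrained at step 0)

A->B, B->BD, C->AB, D->C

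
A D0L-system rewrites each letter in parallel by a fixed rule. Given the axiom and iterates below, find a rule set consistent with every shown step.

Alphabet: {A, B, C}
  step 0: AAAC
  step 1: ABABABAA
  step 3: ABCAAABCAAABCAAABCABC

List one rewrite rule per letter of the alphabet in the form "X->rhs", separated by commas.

A->AB, B->C, C->AA

  step 0 ⇒ step 1: AAAC ⇒ AB·AB·AB·AA
    A ↦ AB
    C ↦ AA
    B ↦ C  (constrained at step 1)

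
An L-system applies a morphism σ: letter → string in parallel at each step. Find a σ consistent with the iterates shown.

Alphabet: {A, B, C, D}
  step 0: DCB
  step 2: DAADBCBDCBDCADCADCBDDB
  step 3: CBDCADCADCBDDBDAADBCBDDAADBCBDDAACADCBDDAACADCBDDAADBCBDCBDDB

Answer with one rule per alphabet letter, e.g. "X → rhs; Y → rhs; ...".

  step 2 ⇒ step 3: DAADBCBDCBDCADCADCBDDB ⇒ CBD·CAD·CAD·CBD·DB·DAA·DB·CBD·DAA·DB·CBD·DAA·CAD·CBD·DAA·CAD·CBD·DAA·DB·CBD·CBD·DB
    A ↦ CAD
    B ↦ DB
    C ↦ DAA
    D ↦ CBD

A->CAD, B->DB, C->DAA, D->CBD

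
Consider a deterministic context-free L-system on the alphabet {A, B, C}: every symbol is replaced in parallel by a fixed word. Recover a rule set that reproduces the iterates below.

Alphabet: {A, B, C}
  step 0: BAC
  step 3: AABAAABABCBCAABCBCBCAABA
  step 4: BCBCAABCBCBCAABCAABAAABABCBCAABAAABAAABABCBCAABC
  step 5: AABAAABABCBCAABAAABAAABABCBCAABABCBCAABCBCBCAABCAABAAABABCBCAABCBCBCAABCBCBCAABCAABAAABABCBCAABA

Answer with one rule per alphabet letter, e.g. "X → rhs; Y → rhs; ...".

A->BC, B->AA, C->BA

  step 4 ⇒ step 5: BCBCAABCBCBCAABCAABAAABABCBCAABAAABAAABABCBCAABC ⇒ AA·BA·AA·BA·BC·BC·AA·BA·AA·BA·AA·BA·BC·BC·AA·BA·BC·BC·AA·BC·BC·BC·AA·BC·AA·BA·AA·BA·BC·BC·AA·BC·BC·BC·AA·BC·BC·BC·AA·BC·AA·BA·AA·BA·BC·BC·AA·BA
    A ↦ BC
    B ↦ AA
    C ↦ BA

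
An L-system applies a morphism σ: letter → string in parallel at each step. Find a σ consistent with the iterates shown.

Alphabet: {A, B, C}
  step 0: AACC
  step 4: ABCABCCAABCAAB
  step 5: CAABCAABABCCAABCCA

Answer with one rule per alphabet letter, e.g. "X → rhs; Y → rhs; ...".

  step 4 ⇒ step 5: ABCABCCAABCAAB ⇒ C·A·AB·C·A·AB·AB·C·C·A·AB·C·C·A
    A ↦ C
    B ↦ A
    C ↦ AB

A->C, B->A, C->AB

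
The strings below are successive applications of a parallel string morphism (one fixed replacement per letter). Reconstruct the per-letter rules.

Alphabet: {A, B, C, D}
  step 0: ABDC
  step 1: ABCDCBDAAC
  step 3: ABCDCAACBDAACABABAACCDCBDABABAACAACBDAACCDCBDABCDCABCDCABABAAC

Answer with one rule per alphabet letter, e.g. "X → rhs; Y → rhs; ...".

A->AB, B->CDC, C->AAC, D->BD

  step 0 ⇒ step 1: ABDC ⇒ AB·CDC·BD·AAC
    A ↦ AB
    B ↦ CDC
    C ↦ AAC
    D ↦ BD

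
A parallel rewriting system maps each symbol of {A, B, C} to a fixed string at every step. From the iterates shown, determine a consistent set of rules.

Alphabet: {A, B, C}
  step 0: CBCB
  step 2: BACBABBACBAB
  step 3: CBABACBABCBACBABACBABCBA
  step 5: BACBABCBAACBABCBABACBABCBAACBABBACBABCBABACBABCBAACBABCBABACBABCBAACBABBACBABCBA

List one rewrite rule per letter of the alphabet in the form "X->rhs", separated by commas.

  step 2 ⇒ step 3: BACBABBACBAB ⇒ CBA·B·A·CBA·B·CBA·CBA·B·A·CBA·B·CBA
    A ↦ B
    B ↦ CBA
    C ↦ A

A->B, B->CBA, C->A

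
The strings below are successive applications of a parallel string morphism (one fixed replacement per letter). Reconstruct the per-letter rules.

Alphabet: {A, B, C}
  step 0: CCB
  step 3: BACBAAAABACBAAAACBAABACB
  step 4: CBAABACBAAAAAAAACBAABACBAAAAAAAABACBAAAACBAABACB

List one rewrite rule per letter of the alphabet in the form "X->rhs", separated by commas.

A->AA, B->CB, C->BA

  step 3 ⇒ step 4: BACBAAAABACBAAAACBAABACB ⇒ CB·AA·BA·CB·AA·AA·AA·AA·CB·AA·BA·CB·AA·AA·AA·AA·BA·CB·AA·AA·CB·AA·BA·CB
    A ↦ AA
    B ↦ CB
    C ↦ BA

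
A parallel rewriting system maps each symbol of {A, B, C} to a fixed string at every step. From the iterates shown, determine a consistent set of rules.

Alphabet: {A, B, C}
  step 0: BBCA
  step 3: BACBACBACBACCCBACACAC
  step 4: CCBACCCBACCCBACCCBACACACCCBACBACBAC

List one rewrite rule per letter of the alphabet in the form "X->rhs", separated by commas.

A->B, B->CC, C->AC

  step 3 ⇒ step 4: BACBACBACBACCCBACACAC ⇒ CC·B·AC·CC·B·AC·CC·B·AC·CC·B·AC·AC·AC·CC·B·AC·B·AC·B·AC
    A ↦ B
    B ↦ CC
    C ↦ AC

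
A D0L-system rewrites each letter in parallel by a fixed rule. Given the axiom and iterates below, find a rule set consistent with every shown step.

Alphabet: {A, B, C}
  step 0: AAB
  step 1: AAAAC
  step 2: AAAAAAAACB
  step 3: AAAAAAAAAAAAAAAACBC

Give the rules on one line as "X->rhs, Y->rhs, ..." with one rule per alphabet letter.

A->AA, B->C, C->CB

  step 2 ⇒ step 3: AAAAAAAACB ⇒ AA·AA·AA·AA·AA·AA·AA·AA·CB·C
    A ↦ AA
    B ↦ C
    C ↦ CB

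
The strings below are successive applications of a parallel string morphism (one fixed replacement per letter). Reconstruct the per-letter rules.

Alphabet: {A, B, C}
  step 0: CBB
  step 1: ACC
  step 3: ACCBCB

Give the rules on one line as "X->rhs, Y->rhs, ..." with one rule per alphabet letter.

  step 0 ⇒ step 1: CBB ⇒ A·C·C
    B ↦ C
    C ↦ A
    A ↦ CB  (constrained at step 1)

A->CB, B->C, C->A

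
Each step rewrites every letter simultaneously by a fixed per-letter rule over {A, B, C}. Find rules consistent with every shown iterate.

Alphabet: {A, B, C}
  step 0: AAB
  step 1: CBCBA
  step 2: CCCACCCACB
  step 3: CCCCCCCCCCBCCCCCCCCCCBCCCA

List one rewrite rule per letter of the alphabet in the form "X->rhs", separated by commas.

A->CB, B->A, C->CCC

  step 2 ⇒ step 3: CCCACCCACB ⇒ CCC·CCC·CCC·CB·CCC·CCC·CCC·CB·CCC·A
    A ↦ CB
    B ↦ A
    C ↦ CCC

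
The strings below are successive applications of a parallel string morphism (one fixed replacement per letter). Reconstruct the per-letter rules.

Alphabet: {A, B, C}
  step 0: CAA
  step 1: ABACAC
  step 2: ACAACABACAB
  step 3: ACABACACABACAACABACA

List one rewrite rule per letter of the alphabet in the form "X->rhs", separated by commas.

  step 2 ⇒ step 3: ACAACABACAB ⇒ AC·AB·AC·AC·AB·AC·A·AC·AB·AC·A
    A ↦ AC
    B ↦ A
    C ↦ AB

A->AC, B->A, C->AB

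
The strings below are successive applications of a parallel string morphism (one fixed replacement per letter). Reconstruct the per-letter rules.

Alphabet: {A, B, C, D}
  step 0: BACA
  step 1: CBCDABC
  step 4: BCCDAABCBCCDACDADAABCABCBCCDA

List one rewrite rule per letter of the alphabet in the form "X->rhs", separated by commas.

  step 0 ⇒ step 1: BACA ⇒ C·BC·DA·BC
    A ↦ BC
    B ↦ C
    C ↦ DA
    D ↦ A  (constrained at step 1)

A->BC, B->C, C->DA, D->A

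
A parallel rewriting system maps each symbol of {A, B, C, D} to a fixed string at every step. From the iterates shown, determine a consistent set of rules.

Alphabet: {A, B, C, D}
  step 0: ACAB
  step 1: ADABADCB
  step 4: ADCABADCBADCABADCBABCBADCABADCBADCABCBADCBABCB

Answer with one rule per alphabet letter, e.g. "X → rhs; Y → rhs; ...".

A->AD, B->CB, C->AB, D->C

  step 0 ⇒ step 1: ACAB ⇒ AD·AB·AD·CB
    A ↦ AD
    B ↦ CB
    C ↦ AB
    D ↦ C  (constrained at step 1)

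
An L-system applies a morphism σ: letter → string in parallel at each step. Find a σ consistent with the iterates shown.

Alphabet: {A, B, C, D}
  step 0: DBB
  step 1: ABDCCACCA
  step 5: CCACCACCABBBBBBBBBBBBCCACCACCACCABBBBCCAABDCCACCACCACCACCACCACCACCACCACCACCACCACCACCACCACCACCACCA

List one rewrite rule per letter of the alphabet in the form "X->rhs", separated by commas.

A->B, B->CCA, C->B, D->ABD

  step 0 ⇒ step 1: DBB ⇒ ABD·CCA·CCA
    B ↦ CCA
    D ↦ ABD
    A ↦ B  (constrained at step 1)
    C ↦ B  (constrained at step 1)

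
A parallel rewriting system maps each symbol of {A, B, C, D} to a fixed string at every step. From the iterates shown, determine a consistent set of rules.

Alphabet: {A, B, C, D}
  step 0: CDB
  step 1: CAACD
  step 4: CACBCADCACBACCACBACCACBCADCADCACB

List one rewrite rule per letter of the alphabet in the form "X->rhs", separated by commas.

  step 0 ⇒ step 1: CDB ⇒ CA·AC·D
    B ↦ D
    C ↦ CA
    D ↦ AC
    A ↦ CB  (constrained at step 1)

A->CB, B->D, C->CA, D->AC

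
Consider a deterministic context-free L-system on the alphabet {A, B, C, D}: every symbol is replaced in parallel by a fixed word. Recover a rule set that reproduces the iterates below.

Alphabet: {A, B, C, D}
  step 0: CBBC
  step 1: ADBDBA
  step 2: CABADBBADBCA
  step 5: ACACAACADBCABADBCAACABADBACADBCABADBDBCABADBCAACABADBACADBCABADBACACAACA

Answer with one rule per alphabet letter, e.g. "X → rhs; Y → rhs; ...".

  step 1 ⇒ step 2: ADBDBA ⇒ CA·BA·DB·BA·DB·CA
    A ↦ CA
    B ↦ DB
    D ↦ BA
  step 0 ⇒ step 1: CBBC ⇒ A·DB·DB·A
    C ↦ A

A->CA, B->DB, C->A, D->BA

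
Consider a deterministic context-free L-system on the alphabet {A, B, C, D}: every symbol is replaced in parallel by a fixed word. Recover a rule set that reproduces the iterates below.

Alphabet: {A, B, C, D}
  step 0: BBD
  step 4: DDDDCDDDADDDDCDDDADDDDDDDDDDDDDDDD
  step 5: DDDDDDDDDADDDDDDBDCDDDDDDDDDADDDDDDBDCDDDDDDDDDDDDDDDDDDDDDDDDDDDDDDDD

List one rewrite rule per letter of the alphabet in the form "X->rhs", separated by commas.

  step 4 ⇒ step 5: DDDDCDDDADDDDCDDDADDDDDDDDDDDDDDDD ⇒ DD·DD·DD·DD·DA·DD·DD·DD·BDC·DD·DD·DD·DD·DA·DD·DD·DD·BDC·DD·DD·DD·DD·DD·DD·DD·DD·DD·DD·DD·DD·DD·DD·DD·DD
    A ↦ BDC
    C ↦ DA
    D ↦ DD
    B ↦ C  (constrained at step 0)

A->BDC, B->C, C->DA, D->DD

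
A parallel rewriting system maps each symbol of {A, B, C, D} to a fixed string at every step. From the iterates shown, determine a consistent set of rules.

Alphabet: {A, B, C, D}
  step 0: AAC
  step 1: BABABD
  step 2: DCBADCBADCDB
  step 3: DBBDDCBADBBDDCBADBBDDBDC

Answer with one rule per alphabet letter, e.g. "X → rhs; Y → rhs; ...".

  step 2 ⇒ step 3: DCBADCBADCDB ⇒ DB·BD·DC·BA·DB·BD·DC·BA·DB·BD·DB·DC
    A ↦ BA
    B ↦ DC
    C ↦ BD
    D ↦ DB

A->BA, B->DC, C->BD, D->DB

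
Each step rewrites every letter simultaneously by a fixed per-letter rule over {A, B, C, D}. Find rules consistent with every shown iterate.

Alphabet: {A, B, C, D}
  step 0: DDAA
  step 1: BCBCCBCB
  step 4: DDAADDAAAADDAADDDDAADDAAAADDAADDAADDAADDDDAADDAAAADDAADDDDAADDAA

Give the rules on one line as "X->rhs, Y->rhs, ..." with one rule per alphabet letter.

  step 0 ⇒ step 1: DDAA ⇒ BC·BC·CB·CB
    A ↦ CB
    D ↦ BC
    B ↦ DD  (constrained at step 1)
    C ↦ AA  (constrained at step 1)

A->CB, B->DD, C->AA, D->BC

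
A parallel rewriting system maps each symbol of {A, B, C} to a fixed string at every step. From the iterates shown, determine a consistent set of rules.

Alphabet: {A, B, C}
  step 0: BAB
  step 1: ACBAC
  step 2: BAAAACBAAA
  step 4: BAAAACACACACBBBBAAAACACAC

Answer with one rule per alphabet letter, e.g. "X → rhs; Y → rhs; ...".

A->B, B->AC, C->AAA

  step 1 ⇒ step 2: ACBAC ⇒ B·AAA·AC·B·AAA
    A ↦ B
    B ↦ AC
    C ↦ AAA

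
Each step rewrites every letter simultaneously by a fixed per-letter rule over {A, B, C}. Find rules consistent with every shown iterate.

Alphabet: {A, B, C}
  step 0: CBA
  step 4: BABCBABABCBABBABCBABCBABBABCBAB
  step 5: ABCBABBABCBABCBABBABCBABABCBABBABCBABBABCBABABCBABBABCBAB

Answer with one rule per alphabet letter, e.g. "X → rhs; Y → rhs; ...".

A->CB, B->AB, C->B

  step 4 ⇒ step 5: BABCBABABCBABBABCBABCBABBABCBAB ⇒ AB·CB·AB·B·AB·CB·AB·CB·AB·B·AB·CB·AB·AB·CB·AB·B·AB·CB·AB·B·AB·CB·AB·AB·CB·AB·B·AB·CB·AB
    A ↦ CB
    B ↦ AB
    C ↦ B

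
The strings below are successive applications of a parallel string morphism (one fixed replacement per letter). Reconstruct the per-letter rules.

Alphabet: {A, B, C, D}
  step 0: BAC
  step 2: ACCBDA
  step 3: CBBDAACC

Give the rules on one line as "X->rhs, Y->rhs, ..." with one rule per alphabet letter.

A->C, B->DA, C->B, D->AC

  step 2 ⇒ step 3: ACCBDA ⇒ C·B·B·DA·AC·C
    A ↦ C
    B ↦ DA
    C ↦ B
    D ↦ AC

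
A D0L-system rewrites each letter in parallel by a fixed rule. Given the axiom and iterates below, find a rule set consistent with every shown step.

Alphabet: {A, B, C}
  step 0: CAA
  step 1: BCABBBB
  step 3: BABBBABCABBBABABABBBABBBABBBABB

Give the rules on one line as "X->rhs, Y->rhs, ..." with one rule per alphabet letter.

A->BB, B->BA, C->BCA

  step 0 ⇒ step 1: CAA ⇒ BCA·BB·BB
    A ↦ BB
    C ↦ BCA
    B ↦ BA  (constrained at step 1)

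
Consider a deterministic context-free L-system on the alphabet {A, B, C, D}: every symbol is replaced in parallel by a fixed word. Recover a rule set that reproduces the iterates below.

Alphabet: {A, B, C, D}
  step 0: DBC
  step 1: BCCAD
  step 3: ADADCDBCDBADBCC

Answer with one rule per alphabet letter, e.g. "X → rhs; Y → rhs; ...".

  step 0 ⇒ step 1: DBC ⇒ B·CC·AD
    B ↦ CC
    C ↦ AD
    D ↦ B
    A ↦ CD  (constrained at step 1)

A->CD, B->CC, C->AD, D->B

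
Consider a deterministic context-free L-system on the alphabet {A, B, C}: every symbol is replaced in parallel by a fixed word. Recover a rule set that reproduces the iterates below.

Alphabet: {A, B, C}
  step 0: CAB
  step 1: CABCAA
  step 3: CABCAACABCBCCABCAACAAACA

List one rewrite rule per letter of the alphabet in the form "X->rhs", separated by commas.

A->BC, B->AA, C->CA

  step 0 ⇒ step 1: CAB ⇒ CA·BC·AA
    A ↦ BC
    B ↦ AA
    C ↦ CA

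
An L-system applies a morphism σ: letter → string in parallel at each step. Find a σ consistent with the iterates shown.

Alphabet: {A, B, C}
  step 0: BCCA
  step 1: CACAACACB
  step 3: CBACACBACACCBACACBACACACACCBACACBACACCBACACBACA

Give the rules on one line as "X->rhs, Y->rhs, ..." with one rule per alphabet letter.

A->CB, B->C, C->ACA

  step 0 ⇒ step 1: BCCA ⇒ C·ACA·ACA·CB
    A ↦ CB
    B ↦ C
    C ↦ ACA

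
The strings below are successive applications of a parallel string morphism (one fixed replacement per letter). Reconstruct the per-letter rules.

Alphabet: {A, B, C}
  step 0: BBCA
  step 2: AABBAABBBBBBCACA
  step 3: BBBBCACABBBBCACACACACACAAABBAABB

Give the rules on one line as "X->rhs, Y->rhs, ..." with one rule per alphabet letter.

A->BB, B->CA, C->AA

  step 2 ⇒ step 3: AABBAABBBBBBCACA ⇒ BB·BB·CA·CA·BB·BB·CA·CA·CA·CA·CA·CA·AA·BB·AA·BB
    A ↦ BB
    B ↦ CA
    C ↦ AA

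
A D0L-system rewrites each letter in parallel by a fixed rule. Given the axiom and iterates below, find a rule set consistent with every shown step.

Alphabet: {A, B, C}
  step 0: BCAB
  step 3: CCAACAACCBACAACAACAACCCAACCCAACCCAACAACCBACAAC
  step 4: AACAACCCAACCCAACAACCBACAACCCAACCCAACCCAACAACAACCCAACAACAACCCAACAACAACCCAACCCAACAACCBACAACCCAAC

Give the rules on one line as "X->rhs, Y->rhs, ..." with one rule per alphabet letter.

  step 3 ⇒ step 4: CCAACAACCBACAACAACAACCCAACCCAACCCAACAACCBACAAC ⇒ AAC·AAC·C·C·AAC·C·C·AAC·AAC·CBA·C·AAC·C·C·AAC·C·C·AAC·C·C·AAC·AAC·AAC·C·C·AAC·AAC·AAC·C·C·AAC·AAC·AAC·C·C·AAC·C·C·AAC·AAC·CBA·C·AAC·C·C·AAC
    A ↦ C
    B ↦ CBA
    C ↦ AAC

A->C, B->CBA, C->AAC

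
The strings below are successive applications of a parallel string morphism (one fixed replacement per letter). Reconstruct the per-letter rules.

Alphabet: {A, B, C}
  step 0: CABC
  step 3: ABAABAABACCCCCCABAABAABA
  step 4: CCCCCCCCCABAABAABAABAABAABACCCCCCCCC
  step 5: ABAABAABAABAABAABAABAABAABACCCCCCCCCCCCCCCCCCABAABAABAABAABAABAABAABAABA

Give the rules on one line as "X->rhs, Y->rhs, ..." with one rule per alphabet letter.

A->C, B->C, C->ABA

  step 4 ⇒ step 5: CCCCCCCCCABAABAABAABAABAABACCCCCCCCC ⇒ ABA·ABA·ABA·ABA·ABA·ABA·ABA·ABA·ABA·C·C·C·C·C·C·C·C·C·C·C·C·C·C·C·C·C·C·ABA·ABA·ABA·ABA·ABA·ABA·ABA·ABA·ABA
    A ↦ C
    B ↦ C
    C ↦ ABA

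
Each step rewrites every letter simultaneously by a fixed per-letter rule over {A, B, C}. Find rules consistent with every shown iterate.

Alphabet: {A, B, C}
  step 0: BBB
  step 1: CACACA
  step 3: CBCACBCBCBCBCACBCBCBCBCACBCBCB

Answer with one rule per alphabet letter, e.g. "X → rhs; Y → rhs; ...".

  step 0 ⇒ step 1: BBB ⇒ CA·CA·CA
    B ↦ CA
    A ↦ CCC  (constrained at step 1)
    C ↦ CB  (constrained at step 1)

A->CCC, B->CA, C->CB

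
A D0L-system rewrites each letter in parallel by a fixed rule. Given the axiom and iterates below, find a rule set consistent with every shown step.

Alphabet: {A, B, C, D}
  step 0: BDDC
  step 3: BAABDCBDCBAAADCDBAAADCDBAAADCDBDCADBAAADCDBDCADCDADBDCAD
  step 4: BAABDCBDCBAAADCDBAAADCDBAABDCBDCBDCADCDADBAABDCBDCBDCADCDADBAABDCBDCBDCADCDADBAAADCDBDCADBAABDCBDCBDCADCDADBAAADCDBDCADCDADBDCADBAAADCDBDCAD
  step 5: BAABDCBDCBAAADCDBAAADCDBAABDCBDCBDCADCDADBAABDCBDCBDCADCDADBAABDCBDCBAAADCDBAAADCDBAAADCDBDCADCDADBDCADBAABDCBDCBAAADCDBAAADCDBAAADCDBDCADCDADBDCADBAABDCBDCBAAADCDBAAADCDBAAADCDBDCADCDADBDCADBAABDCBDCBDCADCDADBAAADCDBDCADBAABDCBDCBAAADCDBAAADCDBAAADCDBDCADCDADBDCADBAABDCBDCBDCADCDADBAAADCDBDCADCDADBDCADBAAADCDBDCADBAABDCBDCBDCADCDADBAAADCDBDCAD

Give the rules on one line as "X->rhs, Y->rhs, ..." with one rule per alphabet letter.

  step 4 ⇒ step 5: BAABDCBDCBAAADCDBAAADCDBAABDCBDCBDCADCDADBAABDCBDCBDCADCDADBAABDCBDCBDCADCDADBAAADCDBDCADBAABDCBDCBDCADCDADBAAADCDBDCADCDADBDCADBAAADCDBDCAD ⇒ BAA·BDC·BDC·BAA·AD·CD·BAA·AD·CD·BAA·BDC·BDC·BDC·AD·CD·AD·BAA·BDC·BDC·BDC·AD·CD·AD·BAA·BDC·BDC·BAA·AD·CD·BAA·AD·CD·BAA·AD·CD·BDC·AD·CD·AD·BDC·AD·BAA·BDC·BDC·BAA·AD·CD·BAA·AD·CD·BAA·AD·CD·BDC·AD·CD·AD·BDC·AD·BAA·BDC·BDC·BAA·AD·CD·BAA·AD·CD·BAA·AD·CD·BDC·AD·CD·AD·BDC·AD·BAA·BDC·BDC·BDC·AD·CD·AD·BAA·AD·CD·BDC·AD·BAA·BDC·BDC·BAA·AD·CD·BAA·AD·CD·BAA·AD·CD·BDC·AD·CD·AD·BDC·AD·BAA·BDC·BDC·BDC·AD·CD·AD·BAA·AD·CD·BDC·AD·CD·AD·BDC·AD·BAA·AD·CD·BDC·AD·BAA·BDC·BDC·BDC·AD·CD·AD·BAA·AD·CD·BDC·AD
    A ↦ BDC
    B ↦ BAA
    C ↦ CD
    D ↦ AD

A->BDC, B->BAA, C->CD, D->AD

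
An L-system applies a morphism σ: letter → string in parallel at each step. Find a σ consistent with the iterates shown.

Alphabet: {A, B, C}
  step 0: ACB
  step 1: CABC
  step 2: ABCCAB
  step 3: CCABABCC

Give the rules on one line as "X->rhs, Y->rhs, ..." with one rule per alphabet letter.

  step 2 ⇒ step 3: ABCCAB ⇒ C·C·AB·AB·C·C
    A ↦ C
    B ↦ C
    C ↦ AB

A->C, B->C, C->AB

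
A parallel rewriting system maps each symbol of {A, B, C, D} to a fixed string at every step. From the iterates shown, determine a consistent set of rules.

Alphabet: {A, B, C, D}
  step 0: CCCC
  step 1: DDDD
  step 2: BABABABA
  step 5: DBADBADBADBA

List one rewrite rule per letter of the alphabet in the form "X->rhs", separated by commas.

  step 1 ⇒ step 2: DDDD ⇒ BA·BA·BA·BA
    D ↦ BA
    A ↦ C  (constrained at step 2)
    B ↦ A  (constrained at step 2)
  step 0 ⇒ step 1: CCCC ⇒ D·D·D·D
    C ↦ D

A->C, B->A, C->D, D->BA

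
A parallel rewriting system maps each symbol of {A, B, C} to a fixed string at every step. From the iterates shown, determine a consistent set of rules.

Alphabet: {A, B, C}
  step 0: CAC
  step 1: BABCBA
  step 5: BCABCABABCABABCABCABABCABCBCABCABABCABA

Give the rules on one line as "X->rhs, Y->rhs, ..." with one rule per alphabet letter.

A->BC, B->A, C->BA

  step 0 ⇒ step 1: CAC ⇒ BA·BC·BA
    A ↦ BC
    C ↦ BA
    B ↦ A  (constrained at step 1)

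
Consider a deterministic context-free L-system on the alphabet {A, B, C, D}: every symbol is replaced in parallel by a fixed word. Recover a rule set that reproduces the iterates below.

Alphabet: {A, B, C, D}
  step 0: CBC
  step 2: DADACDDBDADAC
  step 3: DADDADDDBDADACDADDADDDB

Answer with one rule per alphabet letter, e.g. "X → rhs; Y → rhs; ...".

A->D, B->C, C->DDB, D->DA

  step 2 ⇒ step 3: DADACDDBDADAC ⇒ DA·D·DA·D·DDB·DA·DA·C·DA·D·DA·D·DDB
    A ↦ D
    B ↦ C
    C ↦ DDB
    D ↦ DA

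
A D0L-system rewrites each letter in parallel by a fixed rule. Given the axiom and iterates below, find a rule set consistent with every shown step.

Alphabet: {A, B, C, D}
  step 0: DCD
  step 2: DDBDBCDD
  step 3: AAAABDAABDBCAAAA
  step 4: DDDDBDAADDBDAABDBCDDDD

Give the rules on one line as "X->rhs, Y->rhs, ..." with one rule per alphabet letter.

  step 3 ⇒ step 4: AAAABDAABDBCAAAA ⇒ D·D·D·D·BD·AA·D·D·BD·AA·BD·BC·D·D·D·D
    A ↦ D
    B ↦ BD
    C ↦ BC
    D ↦ AA

A->D, B->BD, C->BC, D->AA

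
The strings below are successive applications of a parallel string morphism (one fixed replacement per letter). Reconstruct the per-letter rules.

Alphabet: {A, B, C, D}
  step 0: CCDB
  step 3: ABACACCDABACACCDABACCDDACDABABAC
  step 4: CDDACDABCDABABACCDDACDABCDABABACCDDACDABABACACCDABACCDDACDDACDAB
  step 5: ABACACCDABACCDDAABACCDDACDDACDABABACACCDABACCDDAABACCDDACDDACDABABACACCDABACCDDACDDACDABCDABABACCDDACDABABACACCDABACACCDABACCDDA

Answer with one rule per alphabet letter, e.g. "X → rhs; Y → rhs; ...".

A->CD, B->DA, C->AB, D->AC

  step 4 ⇒ step 5: CDDACDABCDABABACCDDACDABCDABABACCDDACDABABACACCDABACCDDACDDACDAB ⇒ AB·AC·AC·CD·AB·AC·CD·DA·AB·AC·CD·DA·CD·DA·CD·AB·AB·AC·AC·CD·AB·AC·CD·DA·AB·AC·CD·DA·CD·DA·CD·AB·AB·AC·AC·CD·AB·AC·CD·DA·CD·DA·CD·AB·CD·AB·AB·AC·CD·DA·CD·AB·AB·AC·AC·CD·AB·AC·AC·CD·AB·AC·CD·DA
    A ↦ CD
    B ↦ DA
    C ↦ AB
    D ↦ AC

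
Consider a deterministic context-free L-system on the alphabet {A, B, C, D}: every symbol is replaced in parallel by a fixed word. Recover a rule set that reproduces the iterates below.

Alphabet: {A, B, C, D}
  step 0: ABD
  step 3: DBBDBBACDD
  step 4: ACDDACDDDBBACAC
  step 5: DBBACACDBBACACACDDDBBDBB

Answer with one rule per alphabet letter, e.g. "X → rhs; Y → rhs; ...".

  step 4 ⇒ step 5: ACDDACDDDBBACAC ⇒ D·BB·AC·AC·D·BB·AC·AC·AC·D·D·D·BB·D·BB
    A ↦ D
    B ↦ D
    C ↦ BB
    D ↦ AC

A->D, B->D, C->BB, D->AC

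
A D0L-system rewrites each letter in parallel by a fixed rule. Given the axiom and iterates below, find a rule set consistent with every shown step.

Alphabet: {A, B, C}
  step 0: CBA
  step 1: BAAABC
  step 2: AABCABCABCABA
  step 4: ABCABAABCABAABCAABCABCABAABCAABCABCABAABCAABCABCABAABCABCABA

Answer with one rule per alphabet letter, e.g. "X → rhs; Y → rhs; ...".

A->ABC, B->A, C->BA

  step 1 ⇒ step 2: BAAABC ⇒ A·ABC·ABC·ABC·A·BA
    A ↦ ABC
    B ↦ A
    C ↦ BA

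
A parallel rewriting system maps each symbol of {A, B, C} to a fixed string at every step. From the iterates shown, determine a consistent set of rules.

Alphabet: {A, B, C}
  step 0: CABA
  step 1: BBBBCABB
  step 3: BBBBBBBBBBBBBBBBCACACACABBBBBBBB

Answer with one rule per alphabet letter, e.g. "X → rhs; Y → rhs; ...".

A->BB, B->CA, C->BB

  step 0 ⇒ step 1: CABA ⇒ BB·BB·CA·BB
    A ↦ BB
    B ↦ CA
    C ↦ BB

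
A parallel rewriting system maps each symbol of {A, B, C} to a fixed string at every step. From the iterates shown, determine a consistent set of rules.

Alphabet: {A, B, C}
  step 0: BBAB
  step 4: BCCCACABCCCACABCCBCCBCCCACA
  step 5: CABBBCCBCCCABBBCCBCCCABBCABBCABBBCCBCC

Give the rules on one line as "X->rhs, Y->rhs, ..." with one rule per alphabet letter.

  step 4 ⇒ step 5: BCCCACABCCCACABCCBCCBCCCACA ⇒ CA·B·B·B·CC·B·CC·CA·B·B·B·CC·B·CC·CA·B·B·CA·B·B·CA·B·B·B·CC·B·CC
    A ↦ CC
    B ↦ CA
    C ↦ B

A->CC, B->CA, C->B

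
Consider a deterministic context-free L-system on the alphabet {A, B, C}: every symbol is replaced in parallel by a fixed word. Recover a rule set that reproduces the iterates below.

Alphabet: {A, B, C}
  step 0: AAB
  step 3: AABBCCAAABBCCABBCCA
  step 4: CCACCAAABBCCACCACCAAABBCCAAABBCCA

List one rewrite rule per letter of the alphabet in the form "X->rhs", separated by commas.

  step 3 ⇒ step 4: AABBCCAAABBCCABBCCA ⇒ CCA·CCA·A·A·B·B·CCA·CCA·CCA·A·A·B·B·CCA·A·A·B·B·CCA
    A ↦ CCA
    B ↦ A
    C ↦ B

A->CCA, B->A, C->B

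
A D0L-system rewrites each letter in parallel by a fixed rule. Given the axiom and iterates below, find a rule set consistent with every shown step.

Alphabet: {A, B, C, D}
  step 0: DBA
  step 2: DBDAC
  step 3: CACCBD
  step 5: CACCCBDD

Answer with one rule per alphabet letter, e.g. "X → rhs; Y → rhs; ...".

A->B, B->AC, C->D, D->C

  step 2 ⇒ step 3: DBDAC ⇒ C·AC·C·B·D
    A ↦ B
    B ↦ AC
    C ↦ D
    D ↦ C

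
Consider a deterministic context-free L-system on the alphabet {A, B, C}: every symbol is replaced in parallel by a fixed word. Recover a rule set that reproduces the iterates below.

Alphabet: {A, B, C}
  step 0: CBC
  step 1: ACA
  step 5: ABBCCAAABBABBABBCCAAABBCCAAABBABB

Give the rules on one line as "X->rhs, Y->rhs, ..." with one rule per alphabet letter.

  step 0 ⇒ step 1: CBC ⇒ A·C·A
    B ↦ C
    C ↦ A
    A ↦ ABB  (constrained at step 1)

A->ABB, B->C, C->A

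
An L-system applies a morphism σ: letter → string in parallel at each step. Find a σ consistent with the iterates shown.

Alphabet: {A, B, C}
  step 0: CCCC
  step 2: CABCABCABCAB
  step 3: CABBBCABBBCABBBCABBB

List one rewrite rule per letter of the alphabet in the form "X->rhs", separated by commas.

A->B, B->BB, C->CA

  step 2 ⇒ step 3: CABCABCABCAB ⇒ CA·B·BB·CA·B·BB·CA·B·BB·CA·B·BB
    A ↦ B
    B ↦ BB
    C ↦ CA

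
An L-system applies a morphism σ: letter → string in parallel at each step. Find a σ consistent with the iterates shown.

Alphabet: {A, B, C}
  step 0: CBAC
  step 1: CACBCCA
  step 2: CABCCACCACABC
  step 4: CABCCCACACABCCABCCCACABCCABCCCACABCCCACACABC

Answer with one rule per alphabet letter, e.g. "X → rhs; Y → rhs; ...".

A->BC, B->C, C->CA

  step 1 ⇒ step 2: CACBCCA ⇒ CA·BC·CA·C·CA·CA·BC
    A ↦ BC
    B ↦ C
    C ↦ CA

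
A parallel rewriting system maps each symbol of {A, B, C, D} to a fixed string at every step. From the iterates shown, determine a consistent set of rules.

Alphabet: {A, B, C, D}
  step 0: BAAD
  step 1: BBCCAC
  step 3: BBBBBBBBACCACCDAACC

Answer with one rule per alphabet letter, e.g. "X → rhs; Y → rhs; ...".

  step 0 ⇒ step 1: BAAD ⇒ BB·C·C·AC
    A ↦ C
    B ↦ BB
    D ↦ AC
    C ↦ DA  (constrained at step 1)

A->C, B->BB, C->DA, D->AC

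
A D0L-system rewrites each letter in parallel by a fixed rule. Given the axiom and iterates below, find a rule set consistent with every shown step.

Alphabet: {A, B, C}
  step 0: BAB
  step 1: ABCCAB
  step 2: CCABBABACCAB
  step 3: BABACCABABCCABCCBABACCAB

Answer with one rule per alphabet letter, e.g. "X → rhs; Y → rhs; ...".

  step 2 ⇒ step 3: CCABBABACCAB ⇒ BA·BA·CC·AB·AB·CC·AB·CC·BA·BA·CC·AB
    A ↦ CC
    B ↦ AB
    C ↦ BA

A->CC, B->AB, C->BA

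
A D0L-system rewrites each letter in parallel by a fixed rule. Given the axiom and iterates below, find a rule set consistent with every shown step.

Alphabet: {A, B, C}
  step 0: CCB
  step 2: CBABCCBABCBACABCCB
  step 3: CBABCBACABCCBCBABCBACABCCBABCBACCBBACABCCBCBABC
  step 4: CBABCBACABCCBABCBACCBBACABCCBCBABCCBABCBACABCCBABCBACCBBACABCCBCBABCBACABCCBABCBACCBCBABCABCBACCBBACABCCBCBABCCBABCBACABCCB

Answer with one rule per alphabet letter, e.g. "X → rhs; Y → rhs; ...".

  step 3 ⇒ step 4: CBABCBACABCCBCBABCBACABCCBABCBACCBBACABCCBCBABC ⇒ CB·ABC·BAC·ABC·CB·ABC·BAC·CB·BAC·ABC·CB·CB·ABC·CB·ABC·BAC·ABC·CB·ABC·BAC·CB·BAC·ABC·CB·CB·ABC·BAC·ABC·CB·ABC·BAC·CB·CB·ABC·ABC·BAC·CB·BAC·ABC·CB·CB·ABC·CB·ABC·BAC·ABC·CB
    A ↦ BAC
    B ↦ ABC
    C ↦ CB

A->BAC, B->ABC, C->CB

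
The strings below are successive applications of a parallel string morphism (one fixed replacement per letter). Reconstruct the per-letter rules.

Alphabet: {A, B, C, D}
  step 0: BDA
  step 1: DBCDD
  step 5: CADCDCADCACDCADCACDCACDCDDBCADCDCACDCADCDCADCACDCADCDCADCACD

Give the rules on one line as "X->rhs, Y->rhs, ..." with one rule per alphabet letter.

  step 0 ⇒ step 1: BDA ⇒ DB·CD·D
    A ↦ D
    B ↦ DB
    D ↦ CD
    C ↦ CA  (constrained at step 1)

A->D, B->DB, C->CA, D->CD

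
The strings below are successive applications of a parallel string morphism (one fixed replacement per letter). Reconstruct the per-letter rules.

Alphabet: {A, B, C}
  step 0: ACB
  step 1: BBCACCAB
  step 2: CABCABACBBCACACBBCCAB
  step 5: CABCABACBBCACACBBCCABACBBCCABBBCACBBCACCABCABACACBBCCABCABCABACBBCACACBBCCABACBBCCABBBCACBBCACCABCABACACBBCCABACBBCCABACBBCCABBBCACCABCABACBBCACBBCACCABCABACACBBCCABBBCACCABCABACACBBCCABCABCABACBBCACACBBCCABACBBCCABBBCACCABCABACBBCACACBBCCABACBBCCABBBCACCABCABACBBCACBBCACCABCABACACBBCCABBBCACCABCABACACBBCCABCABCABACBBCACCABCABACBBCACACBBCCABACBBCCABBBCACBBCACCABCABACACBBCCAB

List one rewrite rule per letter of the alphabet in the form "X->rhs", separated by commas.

  step 1 ⇒ step 2: BBCACCAB ⇒ CAB·CAB·AC·BBC·AC·AC·BBC·CAB
    A ↦ BBC
    B ↦ CAB
    C ↦ AC

A->BBC, B->CAB, C->AC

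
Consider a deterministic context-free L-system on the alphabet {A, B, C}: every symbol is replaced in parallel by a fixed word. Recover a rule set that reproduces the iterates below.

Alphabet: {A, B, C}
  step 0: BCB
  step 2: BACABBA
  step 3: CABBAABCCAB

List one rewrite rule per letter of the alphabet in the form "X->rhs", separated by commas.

  step 2 ⇒ step 3: BACABBA ⇒ C·AB·BA·AB·C·C·AB
    A ↦ AB
    B ↦ C
    C ↦ BA

A->AB, B->C, C->BA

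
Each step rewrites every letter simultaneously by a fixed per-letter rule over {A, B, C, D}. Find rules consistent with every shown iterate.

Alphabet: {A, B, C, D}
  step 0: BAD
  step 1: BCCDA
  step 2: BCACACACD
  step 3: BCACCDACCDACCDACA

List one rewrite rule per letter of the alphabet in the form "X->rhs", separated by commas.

A->CD, B->BC, C->AC, D->A

  step 2 ⇒ step 3: BCACACACD ⇒ BC·AC·CD·AC·CD·AC·CD·AC·A
    A ↦ CD
    B ↦ BC
    C ↦ AC
    D ↦ A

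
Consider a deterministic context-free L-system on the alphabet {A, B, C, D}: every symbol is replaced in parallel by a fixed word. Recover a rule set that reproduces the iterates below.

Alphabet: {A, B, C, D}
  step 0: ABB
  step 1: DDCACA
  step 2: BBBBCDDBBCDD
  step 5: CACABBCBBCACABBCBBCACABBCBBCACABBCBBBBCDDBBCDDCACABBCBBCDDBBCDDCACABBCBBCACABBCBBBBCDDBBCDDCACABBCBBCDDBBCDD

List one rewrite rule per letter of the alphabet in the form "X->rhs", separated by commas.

  step 1 ⇒ step 2: DDCACA ⇒ B·B·BBC·DD·BBC·DD
    A ↦ DD
    C ↦ BBC
    D ↦ B
  step 0 ⇒ step 1: ABB ⇒ DD·CA·CA
    B ↦ CA

A->DD, B->CA, C->BBC, D->B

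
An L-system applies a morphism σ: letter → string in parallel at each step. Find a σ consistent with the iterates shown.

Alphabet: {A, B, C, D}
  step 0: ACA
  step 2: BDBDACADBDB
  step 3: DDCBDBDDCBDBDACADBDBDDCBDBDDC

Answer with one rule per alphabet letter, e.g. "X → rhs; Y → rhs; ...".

  step 2 ⇒ step 3: BDBDACADBDB ⇒ DDC·BDB·DDC·BDB·D·ACA·D·BDB·DDC·BDB·DDC
    A ↦ D
    B ↦ DDC
    C ↦ ACA
    D ↦ BDB

A->D, B->DDC, C->ACA, D->BDB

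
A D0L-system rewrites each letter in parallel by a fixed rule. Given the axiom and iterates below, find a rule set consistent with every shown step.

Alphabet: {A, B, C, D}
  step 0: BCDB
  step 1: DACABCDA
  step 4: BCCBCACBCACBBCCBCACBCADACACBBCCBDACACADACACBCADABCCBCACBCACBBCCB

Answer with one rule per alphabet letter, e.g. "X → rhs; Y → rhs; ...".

A->CB, B->DA, C->CA, D->BC

  step 0 ⇒ step 1: BCDB ⇒ DA·CA·BC·DA
    B ↦ DA
    C ↦ CA
    D ↦ BC
    A ↦ CB  (constrained at step 1)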